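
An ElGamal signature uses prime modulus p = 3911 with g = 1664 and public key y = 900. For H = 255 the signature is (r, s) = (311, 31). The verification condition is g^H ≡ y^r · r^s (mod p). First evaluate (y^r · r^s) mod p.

900^2 = 810000 ≡ 423
900^4 ≡ 423^2 = 178929 ≡ 2934
900^8 ≡ 2934^2 = 8608356 ≡ 245
900^16 ≡ 245^2 = 60025 ≡ 1360
900^32 ≡ 1360^2 = 1849600 ≡ 3608
900^64 ≡ 3608^2 = 13017664 ≡ 1856
900^128 ≡ 1856^2 = 3444736 ≡ 3056
900^256 ≡ 3056^2 = 9339136 ≡ 3579
311 = 256 + 32 + 16 + 4 + 2 + 1, so 900^311 ≡ 3579·3608·1360·2934·423·900 ≡ 1029 (mod 3911)
311^2 = 96721 ≡ 2857
311^4 ≡ 2857^2 = 8162449 ≡ 192
311^8 ≡ 192^2 = 36864 ≡ 1665
311^16 ≡ 1665^2 = 2772225 ≡ 3237
31 = 16 + 8 + 4 + 2 + 1, so 311^31 ≡ 3237·1665·192·2857·311 ≡ 3259 (mod 3911)
y^r · r^s ≡ 1029·3259 = 3353511 ≡ 1784 (mod 3911)

1784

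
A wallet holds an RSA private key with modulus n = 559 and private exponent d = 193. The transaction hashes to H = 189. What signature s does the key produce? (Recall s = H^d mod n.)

488

H^2 ≡ 189^2 = 35721 ≡ 504
H^4 ≡ 504^2 = 254016 ≡ 230
H^8 ≡ 230^2 = 52900 ≡ 354
H^16 ≡ 354^2 = 125316 ≡ 100
H^32 ≡ 100^2 = 10000 ≡ 497
H^64 ≡ 497^2 = 247009 ≡ 490
H^128 ≡ 490^2 = 240100 ≡ 289
193 = 128 + 64 + 1, so H^193 ≡ 289·490·189 ≡ 488 (mod 559)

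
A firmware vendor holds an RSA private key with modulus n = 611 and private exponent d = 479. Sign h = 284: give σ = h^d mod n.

h^2 ≡ 284^2 = 80656 ≡ 4
h^4 ≡ 4^2 = 16
h^8 ≡ 16^2 = 256
h^16 ≡ 256^2 = 65536 ≡ 159
h^32 ≡ 159^2 = 25281 ≡ 230
h^64 ≡ 230^2 = 52900 ≡ 354
h^128 ≡ 354^2 = 125316 ≡ 61
h^256 ≡ 61^2 = 3721 ≡ 55
479 = 256 + 128 + 64 + 16 + 8 + 4 + 2 + 1, so h^479 ≡ 55·61·354·159·256·16·4·284 ≡ 97 (mod 611)

97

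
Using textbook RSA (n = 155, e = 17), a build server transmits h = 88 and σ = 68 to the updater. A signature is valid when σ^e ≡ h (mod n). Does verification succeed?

passes

Squares mod 155: σ^1≡68, σ^2≡129, σ^4≡56, σ^8≡36, σ^16≡56
17 = 16 + 1, so σ^17 ≡ 56·68 ≡ 88 (mod 155)
88 = h, so the signature checks out.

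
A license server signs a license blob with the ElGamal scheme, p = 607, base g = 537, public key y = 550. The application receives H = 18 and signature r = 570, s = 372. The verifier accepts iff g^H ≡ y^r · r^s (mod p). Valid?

Left side g^H mod p:
537^18 mod 607 = 162
Right side y^r · r^s mod p:
550^570 mod 607 = 356
570^372 mod 607 = 454
356·454 = 161624 ≡ 162 (mod 607)
162 ≡ 162 (mod 607), so the signature is genuine.

yes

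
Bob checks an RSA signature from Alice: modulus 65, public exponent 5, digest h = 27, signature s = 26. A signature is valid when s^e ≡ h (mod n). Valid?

no

s^2 ≡ 26^2 = 676 ≡ 26
s^4 ≡ 26^2 = 676 ≡ 26
5 = 4 + 1, so s^5 ≡ 26·26 ≡ 26 (mod 65)
s^5 mod 65 = 26, but h = 27.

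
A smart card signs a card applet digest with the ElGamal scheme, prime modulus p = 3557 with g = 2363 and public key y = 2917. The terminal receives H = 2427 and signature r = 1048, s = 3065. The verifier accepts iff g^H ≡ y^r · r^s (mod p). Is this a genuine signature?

forged

Left side g^H mod p:
2363^2427 mod 3557 = 2978
Right side y^r · r^s mod p:
2917^1048 mod 3557 = 1698
1048^3065 mod 3557 = 498
1698·498 = 845604 ≡ 2595 (mod 3557)
2978 ≠ 2595, so verification fails.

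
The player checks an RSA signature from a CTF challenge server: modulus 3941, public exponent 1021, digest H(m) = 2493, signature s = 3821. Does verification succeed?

Squares mod 3941: s^1≡3821, s^2≡2577, s^4≡344, s^8≡106, s^16≡3354, s^32≡1702, s^64≡169, s^128≡974, s^256≡2836, s^512≡3256
1021 = 512 + 256 + 128 + 64 + 32 + 16 + 8 + 4 + 1, so s^1021 ≡ 3256·2836·974·169·1702·3354·106·344·3821 ≡ 1014 (mod 3941)
The recovered value 1014 does not match the digest 2493.

fails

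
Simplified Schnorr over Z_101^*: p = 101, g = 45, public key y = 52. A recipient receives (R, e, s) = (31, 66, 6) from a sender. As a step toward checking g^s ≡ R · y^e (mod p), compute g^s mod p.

Squares mod 101: 45^1≡45, 45^2≡5, 45^4≡25
6 = 4 + 2, so 45^6 ≡ 25·5 ≡ 24 (mod 101)

24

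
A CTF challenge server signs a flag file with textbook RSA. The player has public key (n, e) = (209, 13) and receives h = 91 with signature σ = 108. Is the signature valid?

σ^2 ≡ 108^2 = 11664 ≡ 169
σ^4 ≡ 169^2 = 28561 ≡ 137
σ^8 ≡ 137^2 = 18769 ≡ 168
13 = 8 + 4 + 1, so σ^13 ≡ 168·137·108 ≡ 91 (mod 209)
Since 91 equals the digest 91, verification succeeds.

valid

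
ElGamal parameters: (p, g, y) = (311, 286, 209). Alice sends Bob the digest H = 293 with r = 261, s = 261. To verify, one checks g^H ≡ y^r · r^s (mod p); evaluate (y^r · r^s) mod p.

Squares mod 311: 209^1≡209, 209^2≡141, 209^4≡288, 209^8≡218, 209^16≡252, 209^32≡60, 209^64≡179, 209^128≡8, 209^256≡64
261 = 256 + 4 + 1, so 209^261 ≡ 64·288·209 ≡ 242 (mod 311)
Squares mod 311: 261^1≡261, 261^2≡12, 261^4≡144, 261^8≡210, 261^16≡249, 261^32≡112, 261^64≡104, 261^128≡242, 261^256≡96
261 = 256 + 4 + 1, so 261^261 ≡ 96·144·261 ≡ 153 (mod 311)
y^r · r^s ≡ 242·153 = 37026 ≡ 17 (mod 311)

17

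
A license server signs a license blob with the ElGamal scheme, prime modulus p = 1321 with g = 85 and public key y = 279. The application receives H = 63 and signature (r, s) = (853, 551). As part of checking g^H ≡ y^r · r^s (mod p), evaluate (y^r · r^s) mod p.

279^2 = 77841 ≡ 1223
279^4 ≡ 1223^2 = 1495729 ≡ 357
279^8 ≡ 357^2 = 127449 ≡ 633
279^16 ≡ 633^2 = 400689 ≡ 426
279^32 ≡ 426^2 = 181476 ≡ 499
279^64 ≡ 499^2 = 249001 ≡ 653
279^128 ≡ 653^2 = 426409 ≡ 1047
279^256 ≡ 1047^2 = 1096209 ≡ 1100
279^512 ≡ 1100^2 = 1210000 ≡ 1285
853 = 512 + 256 + 64 + 16 + 4 + 1, so 279^853 ≡ 1285·1100·653·426·357·279 ≡ 31 (mod 1321)
853^2 = 727609 ≡ 1059
853^4 ≡ 1059^2 = 1121481 ≡ 1273
853^8 ≡ 1273^2 = 1620529 ≡ 983
853^16 ≡ 983^2 = 966289 ≡ 638
853^32 ≡ 638^2 = 407044 ≡ 176
853^64 ≡ 176^2 = 30976 ≡ 593
853^128 ≡ 593^2 = 351649 ≡ 263
853^256 ≡ 263^2 = 69169 ≡ 477
853^512 ≡ 477^2 = 227529 ≡ 317
551 = 512 + 32 + 4 + 2 + 1, so 853^551 ≡ 317·176·1273·1059·853 ≡ 811 (mod 1321)
y^r · r^s ≡ 31·811 = 25141 ≡ 42 (mod 1321)

42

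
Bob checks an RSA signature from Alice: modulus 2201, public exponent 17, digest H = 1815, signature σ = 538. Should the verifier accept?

σ^17 mod 2201 = 406
406 ≠ 1815, so verification fails.

reject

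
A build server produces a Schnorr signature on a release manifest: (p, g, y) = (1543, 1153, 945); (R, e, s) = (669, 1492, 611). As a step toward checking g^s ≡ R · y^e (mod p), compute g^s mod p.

1153^2 = 1329409 ≡ 886
1153^4 ≡ 886^2 = 784996 ≡ 1152
1153^8 ≡ 1152^2 = 1327104 ≡ 124
1153^16 ≡ 124^2 = 15376 ≡ 1489
1153^32 ≡ 1489^2 = 2217121 ≡ 1373
1153^64 ≡ 1373^2 = 1885129 ≡ 1126
1153^128 ≡ 1126^2 = 1267876 ≡ 1073
1153^256 ≡ 1073^2 = 1151329 ≡ 251
1153^512 ≡ 251^2 = 63001 ≡ 1281
611 = 512 + 64 + 32 + 2 + 1, so 1153^611 ≡ 1281·1126·1373·886·1153 ≡ 1070 (mod 1543)

1070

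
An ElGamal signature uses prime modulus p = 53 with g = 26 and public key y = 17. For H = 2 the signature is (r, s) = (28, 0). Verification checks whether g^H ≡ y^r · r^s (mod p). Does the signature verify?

Left side g^H mod p:
Squares mod 53: 26^1≡26, 26^2≡40
26^2 ≡ 40 (mod 53)
Right side y^r · r^s mod p:
Squares mod 53: 17^1≡17, 17^2≡24, 17^4≡46, 17^8≡49, 17^16≡16
28 = 16 + 8 + 4, so 17^28 ≡ 16·49·46 ≡ 24 (mod 53)
28^0 mod 53 = 1
24·1 = 24 ≡ 24 (mod 53)
40 ≠ 24, so verification fails.

does not verify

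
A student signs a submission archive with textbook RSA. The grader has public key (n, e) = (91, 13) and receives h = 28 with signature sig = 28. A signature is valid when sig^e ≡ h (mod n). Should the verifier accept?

accept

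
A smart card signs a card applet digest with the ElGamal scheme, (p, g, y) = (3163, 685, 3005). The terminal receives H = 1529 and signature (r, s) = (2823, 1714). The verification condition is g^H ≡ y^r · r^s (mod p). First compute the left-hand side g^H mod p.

974

685^2 = 469225 ≡ 1101
685^4 ≡ 1101^2 = 1212201 ≡ 772
685^8 ≡ 772^2 = 595984 ≡ 1340
685^16 ≡ 1340^2 = 1795600 ≡ 2179
685^32 ≡ 2179^2 = 4748041 ≡ 378
685^64 ≡ 378^2 = 142884 ≡ 549
685^128 ≡ 549^2 = 301401 ≡ 916
685^256 ≡ 916^2 = 839056 ≡ 861
685^512 ≡ 861^2 = 741321 ≡ 1179
685^1024 ≡ 1179^2 = 1390041 ≡ 1484
1529 = 1024 + 256 + 128 + 64 + 32 + 16 + 8 + 1, so 685^1529 ≡ 1484·861·916·549·378·2179·1340·685 ≡ 974 (mod 3163)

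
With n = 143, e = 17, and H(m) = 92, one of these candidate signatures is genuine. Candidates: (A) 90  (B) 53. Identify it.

Candidate A: 90^17 mod 143 = 51
Candidate B: 53^17 mod 143 = 92
  → matches H(m) = 92

B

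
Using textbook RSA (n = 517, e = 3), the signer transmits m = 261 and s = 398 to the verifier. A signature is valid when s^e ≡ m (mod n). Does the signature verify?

s^3 mod 517 = 261
261 = m, so the signature checks out.

verifies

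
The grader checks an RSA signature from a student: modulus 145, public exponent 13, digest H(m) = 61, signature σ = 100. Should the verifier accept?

Squares mod 145: σ^1≡100, σ^2≡140, σ^4≡25, σ^8≡45
13 = 8 + 4 + 1, so σ^13 ≡ 45·25·100 ≡ 125 (mod 145)
σ^13 mod 145 = 125, but H(m) = 61.

reject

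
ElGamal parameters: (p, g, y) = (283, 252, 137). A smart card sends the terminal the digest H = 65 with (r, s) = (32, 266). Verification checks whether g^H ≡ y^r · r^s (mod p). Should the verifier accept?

reject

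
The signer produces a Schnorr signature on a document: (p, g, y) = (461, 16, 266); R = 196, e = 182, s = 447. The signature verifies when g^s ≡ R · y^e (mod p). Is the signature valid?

valid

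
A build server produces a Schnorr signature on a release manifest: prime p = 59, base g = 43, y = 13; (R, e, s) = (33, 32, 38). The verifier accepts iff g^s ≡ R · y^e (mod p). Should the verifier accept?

reject

g^s mod p:
Squares mod 59: 43^1≡43, 43^2≡20, 43^4≡46, 43^8≡51, 43^16≡5, 43^32≡25
38 = 32 + 4 + 2, so 43^38 ≡ 25·46·20 ≡ 49 (mod 59)
R · y^e mod p:
Squares mod 59: 13^1≡13, 13^2≡51, 13^4≡5, 13^8≡25, 13^16≡35, 13^32≡45
13^32 ≡ 45 (mod 59)
33·45 = 1485 ≡ 10 (mod 59)
49 ≠ 10; the check fails.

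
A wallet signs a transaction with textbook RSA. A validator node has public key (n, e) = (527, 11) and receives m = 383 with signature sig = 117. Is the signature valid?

sig^11 mod 527 = 383
sig^11 mod 527 = 383 matches m.

valid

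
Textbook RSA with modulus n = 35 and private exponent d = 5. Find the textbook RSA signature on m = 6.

6

m^2 ≡ 6^2 = 36 ≡ 1
m^4 ≡ 1^2 = 1
5 = 4 + 1, so m^5 ≡ 1·6 ≡ 6 (mod 35)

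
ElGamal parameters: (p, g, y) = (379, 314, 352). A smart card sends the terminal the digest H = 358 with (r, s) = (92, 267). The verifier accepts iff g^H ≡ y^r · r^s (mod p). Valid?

no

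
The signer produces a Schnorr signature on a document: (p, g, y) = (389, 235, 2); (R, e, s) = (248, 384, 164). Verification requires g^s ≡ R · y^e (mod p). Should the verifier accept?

g^s mod p:
235^2 = 55225 ≡ 376
235^4 ≡ 376^2 = 141376 ≡ 169
235^8 ≡ 169^2 = 28561 ≡ 164
235^16 ≡ 164^2 = 26896 ≡ 55
235^32 ≡ 55^2 = 3025 ≡ 302
235^64 ≡ 302^2 = 91204 ≡ 178
235^128 ≡ 178^2 = 31684 ≡ 175
164 = 128 + 32 + 4, so 235^164 ≡ 175·302·169 ≡ 210 (mod 389)
R · y^e mod p:
2^2 = 4
2^4 ≡ 4^2 = 16
2^8 ≡ 16^2 = 256
2^16 ≡ 256^2 = 65536 ≡ 184
2^32 ≡ 184^2 = 33856 ≡ 13
2^64 ≡ 13^2 = 169
2^128 ≡ 169^2 = 28561 ≡ 164
2^256 ≡ 164^2 = 26896 ≡ 55
384 = 256 + 128, so 2^384 ≡ 55·164 ≡ 73 (mod 389)
248·73 = 18104 ≡ 210 (mod 389)
210 ≡ 210 (mod 389); signature holds.

accept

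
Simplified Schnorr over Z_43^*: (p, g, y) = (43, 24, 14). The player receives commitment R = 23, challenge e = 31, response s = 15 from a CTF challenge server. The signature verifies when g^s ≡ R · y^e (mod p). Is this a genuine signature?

g^s mod p:
24^2 = 576 ≡ 17
24^4 ≡ 17^2 = 289 ≡ 31
24^8 ≡ 31^2 = 961 ≡ 15
15 = 8 + 4 + 2 + 1, so 24^15 ≡ 15·31·17·24 ≡ 4 (mod 43)
R · y^e mod p:
14^2 = 196 ≡ 24
14^4 ≡ 24^2 = 576 ≡ 17
14^8 ≡ 17^2 = 289 ≡ 31
14^16 ≡ 31^2 = 961 ≡ 15
31 = 16 + 8 + 4 + 2 + 1, so 14^31 ≡ 15·31·17·24·14 ≡ 13 (mod 43)
23·13 = 299 ≡ 41 (mod 43)
4 ≠ 41; the check fails.

forged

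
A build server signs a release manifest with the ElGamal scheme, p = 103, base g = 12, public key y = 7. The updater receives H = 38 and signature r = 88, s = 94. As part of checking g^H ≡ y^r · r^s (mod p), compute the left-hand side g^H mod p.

97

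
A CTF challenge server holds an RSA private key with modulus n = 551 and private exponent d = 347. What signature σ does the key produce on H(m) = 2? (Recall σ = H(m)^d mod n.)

279

(H(m))^2 ≡ 2^2 = 4
(H(m))^4 ≡ 4^2 = 16
(H(m))^8 ≡ 16^2 = 256
(H(m))^16 ≡ 256^2 = 65536 ≡ 518
(H(m))^32 ≡ 518^2 = 268324 ≡ 538
(H(m))^64 ≡ 538^2 = 289444 ≡ 169
(H(m))^128 ≡ 169^2 = 28561 ≡ 460
(H(m))^256 ≡ 460^2 = 211600 ≡ 16
347 = 256 + 64 + 16 + 8 + 2 + 1, so (H(m))^347 ≡ 16·169·518·256·4·2 ≡ 279 (mod 551)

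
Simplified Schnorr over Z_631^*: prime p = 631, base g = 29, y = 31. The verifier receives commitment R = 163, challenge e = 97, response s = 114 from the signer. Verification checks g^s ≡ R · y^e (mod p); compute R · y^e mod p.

Squares mod 631: 31^1≡31, 31^2≡330, 31^4≡368, 31^8≡390, 31^16≡29, 31^32≡210, 31^64≡561
97 = 64 + 32 + 1, so 31^97 ≡ 561·210·31 ≡ 513 (mod 631)
R · y^e ≡ 163·513 = 83619 ≡ 327 (mod 631)

327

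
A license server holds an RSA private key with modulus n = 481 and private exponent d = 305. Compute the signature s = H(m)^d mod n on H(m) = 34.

86

(H(m))^2 ≡ 34^2 = 1156 ≡ 194
(H(m))^4 ≡ 194^2 = 37636 ≡ 118
(H(m))^8 ≡ 118^2 = 13924 ≡ 456
(H(m))^16 ≡ 456^2 = 207936 ≡ 144
(H(m))^32 ≡ 144^2 = 20736 ≡ 53
(H(m))^64 ≡ 53^2 = 2809 ≡ 404
(H(m))^128 ≡ 404^2 = 163216 ≡ 157
(H(m))^256 ≡ 157^2 = 24649 ≡ 118
305 = 256 + 32 + 16 + 1, so (H(m))^305 ≡ 118·53·144·34 ≡ 86 (mod 481)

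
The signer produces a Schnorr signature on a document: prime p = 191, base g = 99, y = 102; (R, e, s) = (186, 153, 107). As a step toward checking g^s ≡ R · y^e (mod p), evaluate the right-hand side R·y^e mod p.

132

102^2 = 10404 ≡ 90
102^4 ≡ 90^2 = 8100 ≡ 78
102^8 ≡ 78^2 = 6084 ≡ 163
102^16 ≡ 163^2 = 26569 ≡ 20
102^32 ≡ 20^2 = 400 ≡ 18
102^64 ≡ 18^2 = 324 ≡ 133
102^128 ≡ 133^2 = 17689 ≡ 117
153 = 128 + 16 + 8 + 1, so 102^153 ≡ 117·20·163·102 ≡ 50 (mod 191)
R · y^e ≡ 186·50 = 9300 ≡ 132 (mod 191)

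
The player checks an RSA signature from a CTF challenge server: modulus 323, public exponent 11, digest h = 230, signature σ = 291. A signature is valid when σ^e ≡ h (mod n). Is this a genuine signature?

forged

σ^2 ≡ 291^2 = 84681 ≡ 55
σ^4 ≡ 55^2 = 3025 ≡ 118
σ^8 ≡ 118^2 = 13924 ≡ 35
11 = 8 + 2 + 1, so σ^11 ≡ 35·55·291 ≡ 93 (mod 323)
93 ≠ 230, so verification fails.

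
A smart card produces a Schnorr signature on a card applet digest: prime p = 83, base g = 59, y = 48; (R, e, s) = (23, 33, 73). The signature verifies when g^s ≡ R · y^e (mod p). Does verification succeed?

g^s mod p:
Squares mod 83: 59^1≡59, 59^2≡78, 59^4≡25, 59^8≡44, 59^16≡27, 59^32≡65, 59^64≡75
73 = 64 + 8 + 1, so 59^73 ≡ 75·44·59 ≡ 65 (mod 83)
R · y^e mod p:
Squares mod 83: 48^1≡48, 48^2≡63, 48^4≡68, 48^8≡59, 48^16≡78, 48^32≡25
33 = 32 + 1, so 48^33 ≡ 25·48 ≡ 38 (mod 83)
23·38 = 874 ≡ 44 (mod 83)
65 ≠ 44; the check fails.

fails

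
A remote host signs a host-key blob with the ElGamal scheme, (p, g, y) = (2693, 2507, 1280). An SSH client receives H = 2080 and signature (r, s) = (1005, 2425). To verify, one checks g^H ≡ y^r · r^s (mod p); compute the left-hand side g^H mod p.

2365

Squares mod 2693: 2507^1≡2507, 2507^2≡2280, 2507^4≡910, 2507^8≡1349, 2507^16≡2026, 2507^32≡544, 2507^64≡2399, 2507^128≡260, 2507^256≡275, 2507^512≡221, 2507^1024≡367, 2507^2048≡39
2080 = 2048 + 32, so 2507^2080 ≡ 39·544 ≡ 2365 (mod 2693)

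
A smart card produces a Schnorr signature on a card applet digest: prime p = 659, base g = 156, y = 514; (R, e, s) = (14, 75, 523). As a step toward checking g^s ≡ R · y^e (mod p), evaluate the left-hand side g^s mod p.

156^523 mod 659 = 299

299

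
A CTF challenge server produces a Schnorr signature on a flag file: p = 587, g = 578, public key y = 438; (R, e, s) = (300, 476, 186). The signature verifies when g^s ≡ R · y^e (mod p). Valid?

g^s mod p:
Squares mod 587: 578^1≡578, 578^2≡81, 578^4≡104, 578^8≡250, 578^16≡278, 578^32≡387, 578^64≡84, 578^128≡12
186 = 128 + 32 + 16 + 8 + 2, so 578^186 ≡ 12·387·278·250·81 ≡ 552 (mod 587)
R · y^e mod p:
Squares mod 587: 438^1≡438, 438^2≡482, 438^4≡459, 438^8≡535, 438^16≡356, 438^32≡531, 438^64≡201, 438^128≡485, 438^256≡425
476 = 256 + 128 + 64 + 16 + 8 + 4, so 438^476 ≡ 425·485·201·356·535·459 ≡ 401 (mod 587)
300·401 = 120300 ≡ 552 (mod 587)
552 ≡ 552 (mod 587); signature holds.

yes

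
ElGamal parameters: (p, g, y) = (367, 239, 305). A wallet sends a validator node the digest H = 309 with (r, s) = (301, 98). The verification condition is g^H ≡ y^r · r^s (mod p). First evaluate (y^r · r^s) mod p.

305^2 = 93025 ≡ 174
305^4 ≡ 174^2 = 30276 ≡ 182
305^8 ≡ 182^2 = 33124 ≡ 94
305^16 ≡ 94^2 = 8836 ≡ 28
305^32 ≡ 28^2 = 784 ≡ 50
305^64 ≡ 50^2 = 2500 ≡ 298
305^128 ≡ 298^2 = 88804 ≡ 357
305^256 ≡ 357^2 = 127449 ≡ 100
301 = 256 + 32 + 8 + 4 + 1, so 305^301 ≡ 100·50·94·182·305 ≡ 300 (mod 367)
301^2 = 90601 ≡ 319
301^4 ≡ 319^2 = 101761 ≡ 102
301^8 ≡ 102^2 = 10404 ≡ 128
301^16 ≡ 128^2 = 16384 ≡ 236
301^32 ≡ 236^2 = 55696 ≡ 279
301^64 ≡ 279^2 = 77841 ≡ 37
98 = 64 + 32 + 2, so 301^98 ≡ 37·279·319 ≡ 313 (mod 367)
y^r · r^s ≡ 300·313 = 93900 ≡ 315 (mod 367)

315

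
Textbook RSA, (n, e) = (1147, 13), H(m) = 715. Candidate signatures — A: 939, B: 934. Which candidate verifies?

B

Candidate A: 939^2 = 881721 ≡ 825; 939^4 ≡ 825^2 = 680625 ≡ 454; 939^8 ≡ 454^2 = 206116 ≡ 803; 13 = 8 + 4 + 1, so 939^13 ≡ 803·454·939 ≡ 421 (mod 1147)
Candidate B: 934^2 = 872356 ≡ 636; 934^4 ≡ 636^2 = 404496 ≡ 752; 934^8 ≡ 752^2 = 565504 ≡ 33; 13 = 8 + 4 + 1, so 934^13 ≡ 33·752·934 ≡ 715 (mod 1147)
  → matches H(m) = 715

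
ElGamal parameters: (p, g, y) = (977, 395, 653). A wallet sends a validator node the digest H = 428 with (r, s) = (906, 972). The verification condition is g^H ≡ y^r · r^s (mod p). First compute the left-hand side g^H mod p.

476

395^2 = 156025 ≡ 682
395^4 ≡ 682^2 = 465124 ≡ 72
395^8 ≡ 72^2 = 5184 ≡ 299
395^16 ≡ 299^2 = 89401 ≡ 494
395^32 ≡ 494^2 = 244036 ≡ 763
395^64 ≡ 763^2 = 582169 ≡ 854
395^128 ≡ 854^2 = 729316 ≡ 474
395^256 ≡ 474^2 = 224676 ≡ 943
428 = 256 + 128 + 32 + 8 + 4, so 395^428 ≡ 943·474·763·299·72 ≡ 476 (mod 977)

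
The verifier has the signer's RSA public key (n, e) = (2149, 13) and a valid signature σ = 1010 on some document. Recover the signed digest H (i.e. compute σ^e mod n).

436

σ^2 ≡ 1010^2 = 1020100 ≡ 1474
σ^4 ≡ 1474^2 = 2172676 ≡ 37
σ^8 ≡ 37^2 = 1369
13 = 8 + 4 + 1, so σ^13 ≡ 1369·37·1010 ≡ 436 (mod 2149)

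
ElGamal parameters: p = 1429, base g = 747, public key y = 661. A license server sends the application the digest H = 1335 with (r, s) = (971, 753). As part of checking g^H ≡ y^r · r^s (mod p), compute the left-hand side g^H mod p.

Squares mod 1429: 747^1≡747, 747^2≡699, 747^4≡1312, 747^8≡828, 747^16≡1093, 747^32≡5, 747^64≡25, 747^128≡625, 747^256≡508, 747^512≡844, 747^1024≡694
1335 = 1024 + 256 + 32 + 16 + 4 + 2 + 1, so 747^1335 ≡ 694·508·5·1093·1312·699·747 ≡ 96 (mod 1429)

96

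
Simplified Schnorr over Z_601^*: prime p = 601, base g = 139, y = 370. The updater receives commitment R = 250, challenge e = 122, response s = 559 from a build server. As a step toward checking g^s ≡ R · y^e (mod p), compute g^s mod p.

202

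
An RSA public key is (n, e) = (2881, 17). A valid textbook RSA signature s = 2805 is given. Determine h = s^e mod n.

740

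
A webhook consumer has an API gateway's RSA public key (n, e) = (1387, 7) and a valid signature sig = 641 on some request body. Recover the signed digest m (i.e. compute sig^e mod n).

801

sig^2 ≡ 641^2 = 410881 ≡ 329
sig^4 ≡ 329^2 = 108241 ≡ 55
7 = 4 + 2 + 1, so sig^7 ≡ 55·329·641 ≡ 801 (mod 1387)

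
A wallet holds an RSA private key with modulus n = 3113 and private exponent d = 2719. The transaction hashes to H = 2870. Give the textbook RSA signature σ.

H^2 ≡ 2870^2 = 8236900 ≡ 3015
H^4 ≡ 3015^2 = 9090225 ≡ 265
H^8 ≡ 265^2 = 70225 ≡ 1739
H^16 ≡ 1739^2 = 3024121 ≡ 1398
H^32 ≡ 1398^2 = 1954404 ≡ 2553
H^64 ≡ 2553^2 = 6517809 ≡ 2300
H^128 ≡ 2300^2 = 5290000 ≡ 1013
H^256 ≡ 1013^2 = 1026169 ≡ 1992
H^512 ≡ 1992^2 = 3968064 ≡ 2102
H^1024 ≡ 2102^2 = 4418404 ≡ 1057
H^2048 ≡ 1057^2 = 1117249 ≡ 2795
2719 = 2048 + 512 + 128 + 16 + 8 + 4 + 2 + 1, so H^2719 ≡ 2795·2102·1013·1398·1739·265·3015·2870 ≡ 2793 (mod 3113)

2793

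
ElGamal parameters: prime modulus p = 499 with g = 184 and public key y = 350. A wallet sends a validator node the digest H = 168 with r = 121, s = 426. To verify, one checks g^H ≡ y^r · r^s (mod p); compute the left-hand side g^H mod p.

Squares mod 499: 184^1≡184, 184^2≡423, 184^4≡287, 184^8≡34, 184^16≡158, 184^32≡14, 184^64≡196, 184^128≡492
168 = 128 + 32 + 8, so 184^168 ≡ 492·14·34 ≡ 161 (mod 499)

161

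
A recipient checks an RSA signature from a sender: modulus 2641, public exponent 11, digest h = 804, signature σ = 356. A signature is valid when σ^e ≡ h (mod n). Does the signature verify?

does not verify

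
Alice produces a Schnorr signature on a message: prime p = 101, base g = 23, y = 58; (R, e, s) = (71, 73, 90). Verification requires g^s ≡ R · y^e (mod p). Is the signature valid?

g^s mod p:
23^90 mod 101 = 36
R · y^e mod p:
58^73 mod 101 = 88
71·88 = 6248 ≡ 87 (mod 101)
36 ≠ 87; the check fails.

invalid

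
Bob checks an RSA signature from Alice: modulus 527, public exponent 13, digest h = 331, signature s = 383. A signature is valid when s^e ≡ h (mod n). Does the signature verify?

s^13 mod 527 = 331
s^13 mod 527 = 331 matches h.

verifies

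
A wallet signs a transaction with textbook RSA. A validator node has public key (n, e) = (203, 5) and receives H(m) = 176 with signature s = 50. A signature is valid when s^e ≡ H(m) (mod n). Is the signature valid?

valid

Squares mod 203: s^1≡50, s^2≡64, s^4≡36
5 = 4 + 1, so s^5 ≡ 36·50 ≡ 176 (mod 203)
Since 176 equals the digest 176, verification succeeds.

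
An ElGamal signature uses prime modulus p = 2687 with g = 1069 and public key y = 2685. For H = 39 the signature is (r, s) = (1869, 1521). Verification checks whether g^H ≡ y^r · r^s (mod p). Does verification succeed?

fails

Left side g^H mod p:
Squares mod 2687: 1069^1≡1069, 1069^2≡786, 1069^4≡2473, 1069^8≡117, 1069^16≡254, 1069^32≡28
39 = 32 + 4 + 2 + 1, so 1069^39 ≡ 28·2473·786·1069 ≡ 825 (mod 2687)
Right side y^r · r^s mod p:
Squares mod 2687: 2685^1≡2685, 2685^2≡4, 2685^4≡16, 2685^8≡256, 2685^16≡1048, 2685^32≡2008, 2685^64≡1564, 2685^128≡926, 2685^256≡323, 2685^512≡2223, 2685^1024≡336
1869 = 1024 + 512 + 256 + 64 + 8 + 4 + 1, so 2685^1869 ≡ 336·2223·323·1564·256·16·2685 ≡ 653 (mod 2687)
Squares mod 2687: 1869^1≡1869, 1869^2≡61, 1869^4≡1034, 1869^8≡2417, 1869^16≡351, 1869^32≡2286, 1869^64≡2268, 1869^128≡906, 1869^256≡1301, 1869^512≡2478, 1869^1024≡689
1521 = 1024 + 256 + 128 + 64 + 32 + 16 + 1, so 1869^1521 ≡ 689·1301·906·2268·2286·351·1869 ≡ 2006 (mod 2687)
653·2006 = 1309918 ≡ 1349 (mod 2687)
825 ≠ 1349, so verification fails.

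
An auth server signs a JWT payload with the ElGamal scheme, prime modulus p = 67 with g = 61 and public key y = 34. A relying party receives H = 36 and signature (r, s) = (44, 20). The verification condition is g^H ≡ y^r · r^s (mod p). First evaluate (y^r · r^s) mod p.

15

34^2 = 1156 ≡ 17
34^4 ≡ 17^2 = 289 ≡ 21
34^8 ≡ 21^2 = 441 ≡ 39
34^16 ≡ 39^2 = 1521 ≡ 47
34^32 ≡ 47^2 = 2209 ≡ 65
44 = 32 + 8 + 4, so 34^44 ≡ 65·39·21 ≡ 37 (mod 67)
44^2 = 1936 ≡ 60
44^4 ≡ 60^2 = 3600 ≡ 49
44^8 ≡ 49^2 = 2401 ≡ 56
44^16 ≡ 56^2 = 3136 ≡ 54
20 = 16 + 4, so 44^20 ≡ 54·49 ≡ 33 (mod 67)
y^r · r^s ≡ 37·33 = 1221 ≡ 15 (mod 67)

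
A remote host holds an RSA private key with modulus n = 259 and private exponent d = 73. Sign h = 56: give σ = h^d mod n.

56

h^2 ≡ 56^2 = 3136 ≡ 28
h^4 ≡ 28^2 = 784 ≡ 7
h^8 ≡ 7^2 = 49
h^16 ≡ 49^2 = 2401 ≡ 70
h^32 ≡ 70^2 = 4900 ≡ 238
h^64 ≡ 238^2 = 56644 ≡ 182
73 = 64 + 8 + 1, so h^73 ≡ 182·49·56 ≡ 56 (mod 259)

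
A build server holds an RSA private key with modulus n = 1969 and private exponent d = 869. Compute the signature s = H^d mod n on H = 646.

1888

Squares mod 1969: H^1≡646, H^2≡1857, H^4≡730, H^8≡1270, H^16≡289, H^32≡823, H^64≡1962, H^128≡49, H^256≡432, H^512≡1538
869 = 512 + 256 + 64 + 32 + 4 + 1, so H^869 ≡ 1538·432·1962·823·730·646 ≡ 1888 (mod 1969)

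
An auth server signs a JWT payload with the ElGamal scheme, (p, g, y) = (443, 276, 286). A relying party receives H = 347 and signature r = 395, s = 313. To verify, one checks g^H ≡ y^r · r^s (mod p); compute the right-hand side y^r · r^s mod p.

286^2 = 81796 ≡ 284
286^4 ≡ 284^2 = 80656 ≡ 30
286^8 ≡ 30^2 = 900 ≡ 14
286^16 ≡ 14^2 = 196
286^32 ≡ 196^2 = 38416 ≡ 318
286^64 ≡ 318^2 = 101124 ≡ 120
286^128 ≡ 120^2 = 14400 ≡ 224
286^256 ≡ 224^2 = 50176 ≡ 117
395 = 256 + 128 + 8 + 2 + 1, so 286^395 ≡ 117·224·14·284·286 ≡ 349 (mod 443)
395^2 = 156025 ≡ 89
395^4 ≡ 89^2 = 7921 ≡ 390
395^8 ≡ 390^2 = 152100 ≡ 151
395^16 ≡ 151^2 = 22801 ≡ 208
395^32 ≡ 208^2 = 43264 ≡ 293
395^64 ≡ 293^2 = 85849 ≡ 350
395^128 ≡ 350^2 = 122500 ≡ 232
395^256 ≡ 232^2 = 53824 ≡ 221
313 = 256 + 32 + 16 + 8 + 1, so 395^313 ≡ 221·293·208·151·395 ≡ 305 (mod 443)
y^r · r^s ≡ 349·305 = 106445 ≡ 125 (mod 443)

125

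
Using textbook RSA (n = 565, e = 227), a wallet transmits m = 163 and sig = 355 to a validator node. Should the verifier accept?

reject

sig^227 mod 565 = 480
sig^227 mod 565 = 480, but m = 163.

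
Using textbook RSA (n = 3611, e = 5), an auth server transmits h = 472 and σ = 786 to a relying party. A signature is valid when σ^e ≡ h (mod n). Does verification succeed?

passes

Squares mod 3611: σ^1≡786, σ^2≡315, σ^4≡1728
5 = 4 + 1, so σ^5 ≡ 1728·786 ≡ 472 (mod 3611)
σ^5 mod 3611 = 472 matches h.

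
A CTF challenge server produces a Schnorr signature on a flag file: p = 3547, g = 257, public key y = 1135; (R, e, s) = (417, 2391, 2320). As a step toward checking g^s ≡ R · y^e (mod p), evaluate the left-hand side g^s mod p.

1129

257^2320 mod 3547 = 1129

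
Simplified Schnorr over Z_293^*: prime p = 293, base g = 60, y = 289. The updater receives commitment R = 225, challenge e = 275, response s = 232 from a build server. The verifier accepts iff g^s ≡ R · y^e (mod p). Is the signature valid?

invalid

g^s mod p:
Squares mod 293: 60^1≡60, 60^2≡84, 60^4≡24, 60^8≡283, 60^16≡100, 60^32≡38, 60^64≡272, 60^128≡148
232 = 128 + 64 + 32 + 8, so 60^232 ≡ 148·272·38·283 ≡ 250 (mod 293)
R · y^e mod p:
Squares mod 293: 289^1≡289, 289^2≡16, 289^4≡256, 289^8≡197, 289^16≡133, 289^32≡109, 289^64≡161, 289^128≡137, 289^256≡17
275 = 256 + 16 + 2 + 1, so 289^275 ≡ 17·133·16·289 ≡ 38 (mod 293)
225·38 = 8550 ≡ 53 (mod 293)
250 ≠ 53; the check fails.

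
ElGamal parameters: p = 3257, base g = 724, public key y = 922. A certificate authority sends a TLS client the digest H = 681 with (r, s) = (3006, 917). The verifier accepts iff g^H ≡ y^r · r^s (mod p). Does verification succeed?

Left side g^H mod p:
724^2 = 524176 ≡ 3056
724^4 ≡ 3056^2 = 9339136 ≡ 1317
724^8 ≡ 1317^2 = 1734489 ≡ 1765
724^16 ≡ 1765^2 = 3115225 ≡ 1533
724^32 ≡ 1533^2 = 2350089 ≡ 1792
724^64 ≡ 1792^2 = 3211264 ≡ 3119
724^128 ≡ 3119^2 = 9728161 ≡ 2759
724^256 ≡ 2759^2 = 7612081 ≡ 472
724^512 ≡ 472^2 = 222784 ≡ 1308
681 = 512 + 128 + 32 + 8 + 1, so 724^681 ≡ 1308·2759·1792·1765·724 ≡ 1184 (mod 3257)
Right side y^r · r^s mod p:
922^2 = 850084 ≡ 7
922^4 ≡ 7^2 = 49
922^8 ≡ 49^2 = 2401
922^16 ≡ 2401^2 = 5764801 ≡ 3168
922^32 ≡ 3168^2 = 10036224 ≡ 1407
922^64 ≡ 1407^2 = 1979649 ≡ 2650
922^128 ≡ 2650^2 = 7022500 ≡ 408
922^256 ≡ 408^2 = 166464 ≡ 357
922^512 ≡ 357^2 = 127449 ≡ 426
922^1024 ≡ 426^2 = 181476 ≡ 2341
922^2048 ≡ 2341^2 = 5480281 ≡ 2007
3006 = 2048 + 512 + 256 + 128 + 32 + 16 + 8 + 4 + 2, so 922^3006 ≡ 2007·426·357·408·1407·3168·2401·49·7 ≡ 448 (mod 3257)
3006^2 = 9036036 ≡ 1118
3006^4 ≡ 1118^2 = 1249924 ≡ 2493
3006^8 ≡ 2493^2 = 6215049 ≡ 693
3006^16 ≡ 693^2 = 480249 ≡ 1470
3006^32 ≡ 1470^2 = 2160900 ≡ 1509
3006^64 ≡ 1509^2 = 2277081 ≡ 438
3006^128 ≡ 438^2 = 191844 ≡ 2938
3006^256 ≡ 2938^2 = 8631844 ≡ 794
3006^512 ≡ 794^2 = 630436 ≡ 1835
917 = 512 + 256 + 128 + 16 + 4 + 1, so 3006^917 ≡ 1835·794·2938·1470·2493·3006 ≡ 3027 (mod 3257)
448·3027 = 1356096 ≡ 1184 (mod 3257)
1184 ≡ 1184 (mod 3257), so the signature is genuine.

passes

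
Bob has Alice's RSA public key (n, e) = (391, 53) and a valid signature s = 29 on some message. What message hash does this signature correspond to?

s^2 ≡ 29^2 = 841 ≡ 59
s^4 ≡ 59^2 = 3481 ≡ 353
s^8 ≡ 353^2 = 124609 ≡ 271
s^16 ≡ 271^2 = 73441 ≡ 324
s^32 ≡ 324^2 = 104976 ≡ 188
53 = 32 + 16 + 4 + 1, so s^53 ≡ 188·324·353·29 ≡ 292 (mod 391)

292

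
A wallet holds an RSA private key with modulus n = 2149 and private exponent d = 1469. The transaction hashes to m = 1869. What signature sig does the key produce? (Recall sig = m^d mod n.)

840

m^2 ≡ 1869^2 = 3493161 ≡ 1036
m^4 ≡ 1036^2 = 1073296 ≡ 945
m^8 ≡ 945^2 = 893025 ≡ 1190
m^16 ≡ 1190^2 = 1416100 ≡ 2058
m^32 ≡ 2058^2 = 4235364 ≡ 1834
m^64 ≡ 1834^2 = 3363556 ≡ 371
m^128 ≡ 371^2 = 137641 ≡ 105
m^256 ≡ 105^2 = 11025 ≡ 280
m^512 ≡ 280^2 = 78400 ≡ 1036
m^1024 ≡ 1036^2 = 1073296 ≡ 945
1469 = 1024 + 256 + 128 + 32 + 16 + 8 + 4 + 1, so m^1469 ≡ 945·280·105·1834·2058·1190·945·1869 ≡ 840 (mod 2149)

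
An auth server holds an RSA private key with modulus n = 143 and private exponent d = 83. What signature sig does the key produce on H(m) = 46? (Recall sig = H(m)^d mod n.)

41

(H(m))^2 ≡ 46^2 = 2116 ≡ 114
(H(m))^4 ≡ 114^2 = 12996 ≡ 126
(H(m))^8 ≡ 126^2 = 15876 ≡ 3
(H(m))^16 ≡ 3^2 = 9
(H(m))^32 ≡ 9^2 = 81
(H(m))^64 ≡ 81^2 = 6561 ≡ 126
83 = 64 + 16 + 2 + 1, so (H(m))^83 ≡ 126·9·114·46 ≡ 41 (mod 143)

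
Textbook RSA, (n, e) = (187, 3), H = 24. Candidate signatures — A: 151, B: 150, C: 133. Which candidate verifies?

B

Candidate A: Squares mod 187: 151^1≡151, 151^2≡174; 3 = 2 + 1, so 151^3 ≡ 174·151 ≡ 94 (mod 187)
Candidate B: Squares mod 187: 150^1≡150, 150^2≡60; 3 = 2 + 1, so 150^3 ≡ 60·150 ≡ 24 (mod 187)
  → matches H = 24
Candidate C: Squares mod 187: 133^1≡133, 133^2≡111; 3 = 2 + 1, so 133^3 ≡ 111·133 ≡ 177 (mod 187)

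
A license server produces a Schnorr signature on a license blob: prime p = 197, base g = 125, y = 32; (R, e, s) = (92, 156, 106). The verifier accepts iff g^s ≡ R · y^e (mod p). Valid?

no

g^s mod p:
125^106 mod 197 = 43
R · y^e mod p:
32^156 mod 197 = 37
92·37 = 3404 ≡ 55 (mod 197)
43 ≠ 55; the check fails.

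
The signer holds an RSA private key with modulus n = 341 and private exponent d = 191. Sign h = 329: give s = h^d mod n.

h^2 ≡ 329^2 = 108241 ≡ 144
h^4 ≡ 144^2 = 20736 ≡ 276
h^8 ≡ 276^2 = 76176 ≡ 133
h^16 ≡ 133^2 = 17689 ≡ 298
h^32 ≡ 298^2 = 88804 ≡ 144
h^64 ≡ 144^2 = 20736 ≡ 276
h^128 ≡ 276^2 = 76176 ≡ 133
191 = 128 + 32 + 16 + 8 + 4 + 2 + 1, so h^191 ≡ 133·144·298·133·276·144·329 ≡ 10 (mod 341)

10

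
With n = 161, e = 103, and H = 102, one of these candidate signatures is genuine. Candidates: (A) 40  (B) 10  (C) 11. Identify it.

Candidate A: Squares mod 161: 40^1≡40, 40^2≡151, 40^4≡100, 40^8≡18, 40^16≡2, 40^32≡4, 40^64≡16; 103 = 64 + 32 + 4 + 2 + 1, so 40^103 ≡ 16·4·100·151·40 ≡ 61 (mod 161)
Candidate B: Squares mod 161: 10^1≡10, 10^2≡100, 10^4≡18, 10^8≡2, 10^16≡4, 10^32≡16, 10^64≡95; 103 = 64 + 32 + 4 + 2 + 1, so 10^103 ≡ 95·16·18·100·10 ≡ 143 (mod 161)
Candidate C: Squares mod 161: 11^1≡11, 11^2≡121, 11^4≡151, 11^8≡100, 11^16≡18, 11^32≡2, 11^64≡4; 103 = 64 + 32 + 4 + 2 + 1, so 11^103 ≡ 4·2·151·121·11 ≡ 102 (mod 161)
  → matches H = 102

C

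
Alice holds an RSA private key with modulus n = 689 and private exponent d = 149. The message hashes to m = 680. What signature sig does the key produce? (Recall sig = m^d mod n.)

m^149 mod 689 = 10

10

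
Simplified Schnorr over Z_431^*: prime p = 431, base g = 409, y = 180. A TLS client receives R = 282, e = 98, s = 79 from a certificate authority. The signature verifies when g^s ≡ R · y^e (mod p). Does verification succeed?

g^s mod p:
409^2 = 167281 ≡ 53
409^4 ≡ 53^2 = 2809 ≡ 223
409^8 ≡ 223^2 = 49729 ≡ 164
409^16 ≡ 164^2 = 26896 ≡ 174
409^32 ≡ 174^2 = 30276 ≡ 106
409^64 ≡ 106^2 = 11236 ≡ 30
79 = 64 + 8 + 4 + 2 + 1, so 409^79 ≡ 30·164·223·53·409 ≡ 37 (mod 431)
R · y^e mod p:
180^2 = 32400 ≡ 75
180^4 ≡ 75^2 = 5625 ≡ 22
180^8 ≡ 22^2 = 484 ≡ 53
180^16 ≡ 53^2 = 2809 ≡ 223
180^32 ≡ 223^2 = 49729 ≡ 164
180^64 ≡ 164^2 = 26896 ≡ 174
98 = 64 + 32 + 2, so 180^98 ≡ 174·164·75 ≡ 285 (mod 431)
282·285 = 80370 ≡ 204 (mod 431)
37 ≠ 204; the check fails.

fails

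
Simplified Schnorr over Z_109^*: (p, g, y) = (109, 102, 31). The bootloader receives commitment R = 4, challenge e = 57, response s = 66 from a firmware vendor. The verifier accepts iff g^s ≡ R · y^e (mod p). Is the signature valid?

g^s mod p:
102^2 = 10404 ≡ 49
102^4 ≡ 49^2 = 2401 ≡ 3
102^8 ≡ 3^2 = 9
102^16 ≡ 9^2 = 81
102^32 ≡ 81^2 = 6561 ≡ 21
102^64 ≡ 21^2 = 441 ≡ 5
66 = 64 + 2, so 102^66 ≡ 5·49 ≡ 27 (mod 109)
R · y^e mod p:
31^2 = 961 ≡ 89
31^4 ≡ 89^2 = 7921 ≡ 73
31^8 ≡ 73^2 = 5329 ≡ 97
31^16 ≡ 97^2 = 9409 ≡ 35
31^32 ≡ 35^2 = 1225 ≡ 26
57 = 32 + 16 + 8 + 1, so 31^57 ≡ 26·35·97·31 ≡ 34 (mod 109)
4·34 = 136 ≡ 27 (mod 109)
27 ≡ 27 (mod 109); signature holds.

valid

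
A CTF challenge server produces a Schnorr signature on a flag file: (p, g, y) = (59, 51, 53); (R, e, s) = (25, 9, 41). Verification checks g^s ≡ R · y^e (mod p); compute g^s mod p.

49

51^2 = 2601 ≡ 5
51^4 ≡ 5^2 = 25
51^8 ≡ 25^2 = 625 ≡ 35
51^16 ≡ 35^2 = 1225 ≡ 45
51^32 ≡ 45^2 = 2025 ≡ 19
41 = 32 + 8 + 1, so 51^41 ≡ 19·35·51 ≡ 49 (mod 59)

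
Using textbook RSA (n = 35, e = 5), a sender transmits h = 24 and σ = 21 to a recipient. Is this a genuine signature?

forged

σ^2 ≡ 21^2 = 441 ≡ 21
σ^4 ≡ 21^2 = 441 ≡ 21
5 = 4 + 1, so σ^5 ≡ 21·21 ≡ 21 (mod 35)
The recovered value 21 does not match the digest 24.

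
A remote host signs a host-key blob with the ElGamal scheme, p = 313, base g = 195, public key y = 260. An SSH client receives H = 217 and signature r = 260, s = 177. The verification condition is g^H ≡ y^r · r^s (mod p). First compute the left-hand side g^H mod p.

Squares mod 313: 195^1≡195, 195^2≡152, 195^4≡255, 195^8≡234, 195^16≡294, 195^32≡48, 195^64≡113, 195^128≡249
217 = 128 + 64 + 16 + 8 + 1, so 195^217 ≡ 249·113·294·234·195 ≡ 245 (mod 313)

245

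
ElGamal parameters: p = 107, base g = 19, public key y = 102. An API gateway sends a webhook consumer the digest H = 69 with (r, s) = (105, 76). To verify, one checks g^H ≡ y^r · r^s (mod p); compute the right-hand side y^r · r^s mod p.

102^2 = 10404 ≡ 25
102^4 ≡ 25^2 = 625 ≡ 90
102^8 ≡ 90^2 = 8100 ≡ 75
102^16 ≡ 75^2 = 5625 ≡ 61
102^32 ≡ 61^2 = 3721 ≡ 83
102^64 ≡ 83^2 = 6889 ≡ 41
105 = 64 + 32 + 8 + 1, so 102^105 ≡ 41·83·75·102 ≡ 64 (mod 107)
105^2 = 11025 ≡ 4
105^4 ≡ 4^2 = 16
105^8 ≡ 16^2 = 256 ≡ 42
105^16 ≡ 42^2 = 1764 ≡ 52
105^32 ≡ 52^2 = 2704 ≡ 29
105^64 ≡ 29^2 = 841 ≡ 92
76 = 64 + 8 + 4, so 105^76 ≡ 92·42·16 ≡ 85 (mod 107)
y^r · r^s ≡ 64·85 = 5440 ≡ 90 (mod 107)

90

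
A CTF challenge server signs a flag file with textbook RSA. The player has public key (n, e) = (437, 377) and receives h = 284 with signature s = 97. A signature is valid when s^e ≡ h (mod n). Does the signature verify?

s^377 mod 437 = 10
s^377 mod 437 = 10, but h = 284.

does not verify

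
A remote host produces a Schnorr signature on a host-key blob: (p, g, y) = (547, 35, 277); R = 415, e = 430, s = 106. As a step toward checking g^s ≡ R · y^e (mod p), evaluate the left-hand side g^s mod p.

321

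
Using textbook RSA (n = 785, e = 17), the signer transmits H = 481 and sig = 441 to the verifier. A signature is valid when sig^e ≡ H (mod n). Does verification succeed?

passes

sig^2 ≡ 441^2 = 194481 ≡ 586
sig^4 ≡ 586^2 = 343396 ≡ 351
sig^8 ≡ 351^2 = 123201 ≡ 741
sig^16 ≡ 741^2 = 549081 ≡ 366
17 = 16 + 1, so sig^17 ≡ 366·441 ≡ 481 (mod 785)
Since 481 equals the digest 481, verification succeeds.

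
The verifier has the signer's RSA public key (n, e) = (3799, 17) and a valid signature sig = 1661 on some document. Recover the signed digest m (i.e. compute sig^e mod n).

sig^2 ≡ 1661^2 = 2758921 ≡ 847
sig^4 ≡ 847^2 = 717409 ≡ 3197
sig^8 ≡ 3197^2 = 10220809 ≡ 1499
sig^16 ≡ 1499^2 = 2247001 ≡ 1792
17 = 16 + 1, so sig^17 ≡ 1792·1661 ≡ 1895 (mod 3799)

1895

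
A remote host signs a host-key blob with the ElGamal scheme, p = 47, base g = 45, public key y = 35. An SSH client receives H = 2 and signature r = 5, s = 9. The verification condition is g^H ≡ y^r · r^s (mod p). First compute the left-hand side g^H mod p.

Squares mod 47: 45^1≡45, 45^2≡4
45^2 ≡ 4 (mod 47)

4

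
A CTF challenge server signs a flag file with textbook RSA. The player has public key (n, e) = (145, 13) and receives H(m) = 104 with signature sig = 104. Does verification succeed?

sig^2 ≡ 104^2 = 10816 ≡ 86
sig^4 ≡ 86^2 = 7396 ≡ 1
sig^8 ≡ 1^2 = 1
13 = 8 + 4 + 1, so sig^13 ≡ 1·1·104 ≡ 104 (mod 145)
Since 104 equals the digest 104, verification succeeds.

passes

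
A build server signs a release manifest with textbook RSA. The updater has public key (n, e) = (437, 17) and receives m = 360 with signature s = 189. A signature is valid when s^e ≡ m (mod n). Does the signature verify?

s^17 mod 437 = 360
360 = m, so the signature checks out.

verifies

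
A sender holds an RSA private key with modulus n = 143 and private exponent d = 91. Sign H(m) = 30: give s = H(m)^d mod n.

Squares mod 143: (H(m))^1≡30, (H(m))^2≡42, (H(m))^4≡48, (H(m))^8≡16, (H(m))^16≡113, (H(m))^32≡42, (H(m))^64≡48
91 = 64 + 16 + 8 + 2 + 1, so (H(m))^91 ≡ 48·113·16·42·30 ≡ 30 (mod 143)

30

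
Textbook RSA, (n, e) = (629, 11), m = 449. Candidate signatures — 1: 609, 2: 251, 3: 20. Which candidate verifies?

Candidate 1: Squares mod 629: 609^1≡609, 609^2≡400, 609^4≡234, 609^8≡33; 11 = 8 + 2 + 1, so 609^11 ≡ 33·400·609 ≡ 180 (mod 629)
Candidate 2: Squares mod 629: 251^1≡251, 251^2≡101, 251^4≡137, 251^8≡528; 11 = 8 + 2 + 1, so 251^11 ≡ 528·101·251 ≡ 208 (mod 629)
Candidate 3: Squares mod 629: 20^1≡20, 20^2≡400, 20^4≡234, 20^8≡33; 11 = 8 + 2 + 1, so 20^11 ≡ 33·400·20 ≡ 449 (mod 629)
  → matches m = 449

3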